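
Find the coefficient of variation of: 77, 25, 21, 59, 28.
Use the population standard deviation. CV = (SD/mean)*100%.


Mean = 42.0000
SD = 22.0907
CV = (22.0907/42.0000)*100 = 52.5970%

CV = 52.5970%


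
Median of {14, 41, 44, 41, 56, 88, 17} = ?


Sorted: 14, 17, 41, 41, 44, 56, 88
n = 7 (odd)
Middle value = 41

Median = 41


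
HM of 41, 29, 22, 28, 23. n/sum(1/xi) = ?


Sum of reciprocals = 1/41 + 1/29 + 1/22 + 1/28 + 1/23 = 0.183520
HM = 5/0.183520 = 27.2450

HM = 27.2450


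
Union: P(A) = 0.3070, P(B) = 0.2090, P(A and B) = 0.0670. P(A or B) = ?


P(A∪B) = 0.3070 + 0.2090 - 0.0670
= 0.5160 - 0.0670
= 0.4490

P(A∪B) = 0.4490


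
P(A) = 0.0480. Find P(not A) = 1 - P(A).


P(not A) = 1 - 0.0480 = 0.9520

P(not A) = 0.9520


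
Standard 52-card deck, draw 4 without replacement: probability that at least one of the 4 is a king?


P(at least one) = 1 - P(none)
P(none) = (48/52) × (47/51) × (46/50) × (45/49) = 0.718737
P(at least one) = 1 - 0.718737 = 0.2813

P = 0.2813


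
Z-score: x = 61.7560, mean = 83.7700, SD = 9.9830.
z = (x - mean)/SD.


z = (61.7560 - 83.7700)/9.9830
= -22.0140/9.9830
= -2.2051

z = -2.2051


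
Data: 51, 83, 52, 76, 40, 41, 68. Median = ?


Sorted: 40, 41, 51, 52, 68, 76, 83
n = 7 (odd)
Middle value = 52

Median = 52


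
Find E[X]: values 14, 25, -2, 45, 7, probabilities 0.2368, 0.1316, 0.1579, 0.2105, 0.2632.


E[X] = 14*0.2368 + 25*0.1316 - 2*0.1579 + 45*0.2105 + 7*0.2632
= 3.3152 + 3.2900 - 0.3158 + 9.4725 + 1.8424
= 17.6043

E[X] = 17.6043


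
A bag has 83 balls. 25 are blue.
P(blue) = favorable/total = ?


P = 25/83 = 0.3012

P = 0.3012


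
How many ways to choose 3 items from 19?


C(19,3) = 19!/(3! × 16!)
= 121645100408832000/(6 × 20922789888000)
= 969

C(19,3) = 969


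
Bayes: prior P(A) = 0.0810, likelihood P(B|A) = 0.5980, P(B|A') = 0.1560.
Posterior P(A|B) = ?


P(B) = P(B|A)*P(A) + P(B|A')*P(A')
= 0.5980*0.0810 + 0.1560*0.9190
= 0.048438 + 0.143364 = 0.191802
P(A|B) = 0.048438/0.191802 = 0.2525

P(A|B) = 0.2525


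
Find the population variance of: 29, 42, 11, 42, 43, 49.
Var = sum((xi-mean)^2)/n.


Mean = 36.0000
Squared deviations: 49.0000, 36.0000, 625.0000, 36.0000, 49.0000, 169.0000
Sum = 964.0000
Variance = 964.0000/6 = 160.6667

Variance = 160.6667


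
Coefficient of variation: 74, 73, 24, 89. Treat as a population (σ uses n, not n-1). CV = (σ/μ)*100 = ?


Mean = 65.0000
SD = 24.5051
CV = (24.5051/65.0000)*100 = 37.7002%

CV = 37.7002%


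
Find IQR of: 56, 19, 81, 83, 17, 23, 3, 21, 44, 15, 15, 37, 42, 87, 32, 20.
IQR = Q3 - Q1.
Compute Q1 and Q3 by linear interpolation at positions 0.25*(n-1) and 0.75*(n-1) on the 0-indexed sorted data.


Sorted: 3, 15, 15, 17, 19, 20, 21, 23, 32, 37, 42, 44, 56, 81, 83, 87
Q1 (25th %ile) = 18.5000
Q3 (75th %ile) = 47.0000
IQR = 47.0000 - 18.5000 = 28.5000

IQR = 28.5000


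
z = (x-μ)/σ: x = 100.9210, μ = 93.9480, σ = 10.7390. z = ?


z = (100.9210 - 93.9480)/10.7390
= 6.9730/10.7390
= 0.6493

z = 0.6493


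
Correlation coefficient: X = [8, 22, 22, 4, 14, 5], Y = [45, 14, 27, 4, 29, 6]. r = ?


Mean X = 12.5000, Mean Y = 20.8333
SD X = 7.433034, SD Y = 14.369141
Cov = 25.250000
r = 25.250000/(7.433034*14.369141) = 0.2364

r = 0.2364


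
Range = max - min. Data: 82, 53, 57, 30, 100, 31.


Max = 100, Min = 30
Range = 100 - 30 = 70

Range = 70


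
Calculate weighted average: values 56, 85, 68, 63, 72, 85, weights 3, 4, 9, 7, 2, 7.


Numerator = 56*3 + 85*4 + 68*9 + 63*7 + 72*2 + 85*7 = 2300
Denominator = 3 + 4 + 9 + 7 + 2 + 7 = 32
WM = 2300/32 = 71.8750

WM = 71.8750


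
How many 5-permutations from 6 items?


P(6,5) = 6!/1!
= 720/1
= 720

P(6,5) = 720


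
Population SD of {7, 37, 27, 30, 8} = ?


Mean = 21.8000
Variance = 146.9600
SD = sqrt(146.9600) = 12.1227

SD = 12.1227


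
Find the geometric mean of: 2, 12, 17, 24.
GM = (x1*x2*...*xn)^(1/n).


Product = 2 × 12 × 17 × 24 = 9792
GM = 9792^(1/4) = 9.9476

GM = 9.9476


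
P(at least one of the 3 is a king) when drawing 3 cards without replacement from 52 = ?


P(at least one) = 1 - P(none)
P(none) = (48/52) × (47/51) × (46/50) = 0.782624
P(at least one) = 1 - 0.782624 = 0.2174

P = 0.2174


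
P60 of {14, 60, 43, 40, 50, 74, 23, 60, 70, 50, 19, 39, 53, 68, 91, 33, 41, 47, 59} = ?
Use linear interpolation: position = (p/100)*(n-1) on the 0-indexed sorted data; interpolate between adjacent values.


Sorted: 14, 19, 23, 33, 39, 40, 41, 43, 47, 50, 50, 53, 59, 60, 60, 68, 70, 74, 91
n = 19
Index = 60/100 * 18 = 10.8000
Lower = data[10] = 50, Upper = data[11] = 53
P60 = 50 + 0.8000*(3) = 52.4000

P60 = 52.4000


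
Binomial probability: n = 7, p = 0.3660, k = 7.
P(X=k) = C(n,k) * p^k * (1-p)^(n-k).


C(7,7) = 1
p^7 = 0.000880
(1-p)^0 = 1.000000
P = 1 * 0.000880 * 1.000000 = 0.0009

P(X=7) = 0.0009


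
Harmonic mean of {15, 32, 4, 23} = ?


Sum of reciprocals = 1/15 + 1/32 + 1/4 + 1/23 = 0.391395
HM = 4/0.391395 = 10.2199

HM = 10.2199


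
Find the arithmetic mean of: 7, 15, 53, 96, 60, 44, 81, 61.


Sum = 7 + 15 + 53 + 96 + 60 + 44 + 81 + 61 = 417
n = 8
Mean = 417/8 = 52.1250

Mean = 52.1250


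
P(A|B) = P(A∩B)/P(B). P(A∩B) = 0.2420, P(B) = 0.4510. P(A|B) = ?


P(A|B) = 0.2420/0.4510 = 0.5366

P(A|B) = 0.5366


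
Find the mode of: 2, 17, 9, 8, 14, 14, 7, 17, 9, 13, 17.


Frequencies: 2:1, 7:1, 8:1, 9:2, 13:1, 14:2, 17:3
Max frequency = 3
Mode = 17

Mode = 17


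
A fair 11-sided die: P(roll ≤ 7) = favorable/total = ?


Favorable outcomes (roll ≤ 7): 7
Total outcomes = 11
P = 7/11 = 0.6364

P = 0.6364


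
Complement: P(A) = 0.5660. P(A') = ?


P(not A) = 1 - 0.5660 = 0.4340

P(not A) = 0.4340


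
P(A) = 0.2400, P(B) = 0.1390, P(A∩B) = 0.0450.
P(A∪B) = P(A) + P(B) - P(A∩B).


P(A∪B) = 0.2400 + 0.1390 - 0.0450
= 0.3790 - 0.0450
= 0.3340

P(A∪B) = 0.3340


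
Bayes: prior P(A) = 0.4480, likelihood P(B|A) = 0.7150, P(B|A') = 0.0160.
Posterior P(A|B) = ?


P(B) = P(B|A)*P(A) + P(B|A')*P(A')
= 0.7150*0.4480 + 0.0160*0.5520
= 0.320320 + 0.008832 = 0.329152
P(A|B) = 0.320320/0.329152 = 0.9732

P(A|B) = 0.9732


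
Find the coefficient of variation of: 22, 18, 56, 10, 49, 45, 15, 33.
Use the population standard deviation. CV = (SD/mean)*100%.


Mean = 31.0000
SD = 16.1864
CV = (16.1864/31.0000)*100 = 52.2142%

CV = 52.2142%


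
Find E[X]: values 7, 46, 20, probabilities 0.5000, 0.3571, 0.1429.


E[X] = 7*0.5000 + 46*0.3571 + 20*0.1429
= 3.5000 + 16.4266 + 2.8580
= 22.7846

E[X] = 22.7846


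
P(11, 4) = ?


P(11,4) = 11!/7!
= 39916800/5040
= 7920

P(11,4) = 7920


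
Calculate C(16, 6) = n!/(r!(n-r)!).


C(16,6) = 16!/(6! × 10!)
= 20922789888000/(720 × 3628800)
= 8008

C(16,6) = 8008


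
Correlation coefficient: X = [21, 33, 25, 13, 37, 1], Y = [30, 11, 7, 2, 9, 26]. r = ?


Mean X = 21.6667, Mean Y = 14.1667
SD X = 12.092238, SD Y = 10.221165
Cov = -48.111111
r = -48.111111/(12.092238*10.221165) = -0.3893

r = -0.3893


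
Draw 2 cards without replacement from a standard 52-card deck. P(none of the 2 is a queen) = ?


P(no queens) = (48/52) × (47/51)
= 0.8507

P = 0.8507


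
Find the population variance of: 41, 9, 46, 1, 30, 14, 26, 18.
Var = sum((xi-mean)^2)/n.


Mean = 23.1250
Squared deviations: 319.5156, 199.5156, 523.2656, 489.5156, 47.2656, 83.2656, 8.2656, 26.2656
Sum = 1696.8750
Variance = 1696.8750/8 = 212.1094

Variance = 212.1094


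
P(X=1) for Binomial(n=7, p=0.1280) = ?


C(7,1) = 7
p^1 = 0.128000
(1-p)^6 = 0.439642
P = 7 * 0.128000 * 0.439642 = 0.3939

P(X=1) = 0.3939


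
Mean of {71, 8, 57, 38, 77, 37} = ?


Sum = 71 + 8 + 57 + 38 + 77 + 37 = 288
n = 6
Mean = 288/6 = 48.0000

Mean = 48.0000


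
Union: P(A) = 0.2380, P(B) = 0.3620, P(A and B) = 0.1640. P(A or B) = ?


P(A∪B) = 0.2380 + 0.3620 - 0.1640
= 0.6000 - 0.1640
= 0.4360

P(A∪B) = 0.4360


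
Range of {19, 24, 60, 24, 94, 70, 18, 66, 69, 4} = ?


Max = 94, Min = 4
Range = 94 - 4 = 90

Range = 90


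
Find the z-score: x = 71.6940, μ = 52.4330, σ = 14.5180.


z = (71.6940 - 52.4330)/14.5180
= 19.2610/14.5180
= 1.3267

z = 1.3267


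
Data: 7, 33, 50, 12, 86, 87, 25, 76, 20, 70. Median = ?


Sorted: 7, 12, 20, 25, 33, 50, 70, 76, 86, 87
n = 10 (even)
Middle values: 33 and 50
Median = (33+50)/2 = 41.5000

Median = 41.5000


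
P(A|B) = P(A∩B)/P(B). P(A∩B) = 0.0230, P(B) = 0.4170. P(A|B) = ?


P(A|B) = 0.0230/0.4170 = 0.0552

P(A|B) = 0.0552


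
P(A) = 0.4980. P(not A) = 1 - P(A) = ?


P(not A) = 1 - 0.4980 = 0.5020

P(not A) = 0.5020


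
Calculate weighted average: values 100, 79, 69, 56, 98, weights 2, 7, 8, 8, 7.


Numerator = 100*2 + 79*7 + 69*8 + 56*8 + 98*7 = 2439
Denominator = 2 + 7 + 8 + 8 + 7 = 32
WM = 2439/32 = 76.2188

WM = 76.2188


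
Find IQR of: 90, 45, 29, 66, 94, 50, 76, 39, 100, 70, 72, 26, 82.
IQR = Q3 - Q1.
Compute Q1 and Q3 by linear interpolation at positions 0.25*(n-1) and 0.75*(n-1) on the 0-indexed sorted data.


Sorted: 26, 29, 39, 45, 50, 66, 70, 72, 76, 82, 90, 94, 100
Q1 (25th %ile) = 45.0000
Q3 (75th %ile) = 82.0000
IQR = 82.0000 - 45.0000 = 37.0000

IQR = 37.0000


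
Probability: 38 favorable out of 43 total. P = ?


P = 38/43 = 0.8837

P = 0.8837


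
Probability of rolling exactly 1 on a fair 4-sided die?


Favorable outcomes (roll = 1): 1
Total outcomes = 4
P = 1/4 = 0.2500

P = 0.2500


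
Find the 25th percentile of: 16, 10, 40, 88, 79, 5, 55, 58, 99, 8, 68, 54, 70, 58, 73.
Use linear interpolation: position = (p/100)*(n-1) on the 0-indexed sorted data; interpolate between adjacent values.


Sorted: 5, 8, 10, 16, 40, 54, 55, 58, 58, 68, 70, 73, 79, 88, 99
n = 15
Index = 25/100 * 14 = 3.5000
Lower = data[3] = 16, Upper = data[4] = 40
P25 = 16 + 0.5000*(24) = 28.0000

P25 = 28.0000


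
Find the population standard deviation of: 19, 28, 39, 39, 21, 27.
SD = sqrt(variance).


Mean = 28.8333
Variance = 61.4722
SD = sqrt(61.4722) = 7.8404

SD = 7.8404


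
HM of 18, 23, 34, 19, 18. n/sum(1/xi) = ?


Sum of reciprocals = 1/18 + 1/23 + 1/34 + 1/19 + 1/18 = 0.236633
HM = 5/0.236633 = 21.1298

HM = 21.1298


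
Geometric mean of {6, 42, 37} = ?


Product = 6 × 42 × 37 = 9324
GM = 9324^(1/3) = 21.0475

GM = 21.0475


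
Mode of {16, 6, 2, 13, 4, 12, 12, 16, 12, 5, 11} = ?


Frequencies: 2:1, 4:1, 5:1, 6:1, 11:1, 12:3, 13:1, 16:2
Max frequency = 3
Mode = 12

Mode = 12


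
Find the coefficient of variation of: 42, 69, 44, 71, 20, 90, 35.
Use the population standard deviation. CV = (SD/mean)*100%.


Mean = 53.0000
SD = 22.5642
CV = (22.5642/53.0000)*100 = 42.5740%

CV = 42.5740%


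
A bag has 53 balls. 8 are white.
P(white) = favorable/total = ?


P = 8/53 = 0.1509

P = 0.1509


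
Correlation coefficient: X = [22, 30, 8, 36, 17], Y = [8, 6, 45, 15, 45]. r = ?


Mean X = 22.6000, Mean Y = 23.8000
SD X = 9.789791, SD Y = 17.565876
Cov = -133.680000
r = -133.680000/(9.789791*17.565876) = -0.7774

r = -0.7774


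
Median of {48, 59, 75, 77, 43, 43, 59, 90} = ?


Sorted: 43, 43, 48, 59, 59, 75, 77, 90
n = 8 (even)
Middle values: 59 and 59
Median = (59+59)/2 = 59.0000

Median = 59.0000


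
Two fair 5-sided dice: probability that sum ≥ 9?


Total outcomes = 5×5 = 25
Favorable (sum ≥ 9): 3
P = 3/25 = 0.1200

P = 0.1200


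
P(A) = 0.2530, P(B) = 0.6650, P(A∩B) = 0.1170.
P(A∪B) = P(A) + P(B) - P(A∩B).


P(A∪B) = 0.2530 + 0.6650 - 0.1170
= 0.9180 - 0.1170
= 0.8010

P(A∪B) = 0.8010


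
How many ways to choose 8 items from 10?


C(10,8) = 10!/(8! × 2!)
= 3628800/(40320 × 2)
= 45

C(10,8) = 45


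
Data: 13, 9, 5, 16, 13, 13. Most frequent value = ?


Frequencies: 5:1, 9:1, 13:3, 16:1
Max frequency = 3
Mode = 13

Mode = 13


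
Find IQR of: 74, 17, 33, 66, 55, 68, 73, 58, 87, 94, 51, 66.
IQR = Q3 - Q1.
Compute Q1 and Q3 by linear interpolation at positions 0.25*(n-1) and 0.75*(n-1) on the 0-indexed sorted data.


Sorted: 17, 33, 51, 55, 58, 66, 66, 68, 73, 74, 87, 94
Q1 (25th %ile) = 54.0000
Q3 (75th %ile) = 73.2500
IQR = 73.2500 - 54.0000 = 19.2500

IQR = 19.2500


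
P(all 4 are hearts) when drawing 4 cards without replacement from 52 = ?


P(all hearts) = (13/52) × (12/51) × (11/50) × (10/49)
= 0.0026

P = 0.0026


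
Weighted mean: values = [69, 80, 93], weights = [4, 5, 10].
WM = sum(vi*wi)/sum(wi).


Numerator = 69*4 + 80*5 + 93*10 = 1606
Denominator = 4 + 5 + 10 = 19
WM = 1606/19 = 84.5263

WM = 84.5263


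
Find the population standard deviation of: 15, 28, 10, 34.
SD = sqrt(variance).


Mean = 21.7500
Variance = 93.1875
SD = sqrt(93.1875) = 9.6534

SD = 9.6534


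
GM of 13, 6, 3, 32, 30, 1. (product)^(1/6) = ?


Product = 13 × 6 × 3 × 32 × 30 × 1 = 224640
GM = 224640^(1/6) = 7.7968

GM = 7.7968


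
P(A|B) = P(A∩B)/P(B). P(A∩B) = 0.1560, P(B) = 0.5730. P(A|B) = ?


P(A|B) = 0.1560/0.5730 = 0.2723

P(A|B) = 0.2723


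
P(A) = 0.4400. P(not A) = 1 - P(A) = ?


P(not A) = 1 - 0.4400 = 0.5600

P(not A) = 0.5600


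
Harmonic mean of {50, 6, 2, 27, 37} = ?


Sum of reciprocals = 1/50 + 1/6 + 1/2 + 1/27 + 1/37 = 0.750731
HM = 5/0.750731 = 6.6602

HM = 6.6602


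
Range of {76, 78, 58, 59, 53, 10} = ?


Max = 78, Min = 10
Range = 78 - 10 = 68

Range = 68


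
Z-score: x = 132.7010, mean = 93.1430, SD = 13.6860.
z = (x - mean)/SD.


z = (132.7010 - 93.1430)/13.6860
= 39.5580/13.6860
= 2.8904

z = 2.8904


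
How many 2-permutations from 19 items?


P(19,2) = 19!/17!
= 121645100408832000/355687428096000
= 342

P(19,2) = 342


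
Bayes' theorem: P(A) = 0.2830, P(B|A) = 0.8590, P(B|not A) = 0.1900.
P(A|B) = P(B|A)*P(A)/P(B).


P(B) = P(B|A)*P(A) + P(B|A')*P(A')
= 0.8590*0.2830 + 0.1900*0.7170
= 0.243097 + 0.136230 = 0.379327
P(A|B) = 0.243097/0.379327 = 0.6409

P(A|B) = 0.6409


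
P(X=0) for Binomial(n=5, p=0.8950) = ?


C(5,0) = 1
p^0 = 1.000000
(1-p)^5 = 1.276282e-05
P = 1 * 1.000000 * 1.276282e-05 = 1.2763e-05

P(X=0) = 1.2763e-05


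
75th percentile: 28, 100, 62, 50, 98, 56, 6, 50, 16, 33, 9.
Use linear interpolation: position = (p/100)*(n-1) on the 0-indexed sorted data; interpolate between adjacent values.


Sorted: 6, 9, 16, 28, 33, 50, 50, 56, 62, 98, 100
n = 11
Index = 75/100 * 10 = 7.5000
Lower = data[7] = 56, Upper = data[8] = 62
P75 = 56 + 0.5000*(6) = 59.0000

P75 = 59.0000


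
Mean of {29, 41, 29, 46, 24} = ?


Sum = 29 + 41 + 29 + 46 + 24 = 169
n = 5
Mean = 169/5 = 33.8000

Mean = 33.8000


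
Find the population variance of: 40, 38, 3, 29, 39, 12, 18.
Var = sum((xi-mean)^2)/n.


Mean = 25.5714
Squared deviations: 208.1837, 154.4694, 509.4694, 11.7551, 180.3265, 184.1837, 57.3265
Sum = 1305.7143
Variance = 1305.7143/7 = 186.5306

Variance = 186.5306


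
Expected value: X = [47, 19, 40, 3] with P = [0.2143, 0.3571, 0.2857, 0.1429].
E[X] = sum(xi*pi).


E[X] = 47*0.2143 + 19*0.3571 + 40*0.2857 + 3*0.1429
= 10.0721 + 6.7849 + 11.4280 + 0.4287
= 28.7137

E[X] = 28.7137


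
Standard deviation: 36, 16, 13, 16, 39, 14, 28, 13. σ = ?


Mean = 21.8750
Variance = 102.3594
SD = sqrt(102.3594) = 10.1173

SD = 10.1173


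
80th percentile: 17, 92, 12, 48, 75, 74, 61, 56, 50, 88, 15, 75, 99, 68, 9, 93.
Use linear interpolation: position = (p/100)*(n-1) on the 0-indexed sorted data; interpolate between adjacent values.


Sorted: 9, 12, 15, 17, 48, 50, 56, 61, 68, 74, 75, 75, 88, 92, 93, 99
n = 16
Index = 80/100 * 15 = 12.0000
Lower = data[12] = 88, Upper = data[13] = 92
P80 = 88 + 0*(4) = 88.0000

P80 = 88.0000


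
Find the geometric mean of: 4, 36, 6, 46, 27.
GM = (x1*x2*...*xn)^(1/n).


Product = 4 × 36 × 6 × 46 × 27 = 1073088
GM = 1073088^(1/5) = 16.0741

GM = 16.0741


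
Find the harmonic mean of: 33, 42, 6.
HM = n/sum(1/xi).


Sum of reciprocals = 1/33 + 1/42 + 1/6 = 0.220779
HM = 3/0.220779 = 13.5882

HM = 13.5882


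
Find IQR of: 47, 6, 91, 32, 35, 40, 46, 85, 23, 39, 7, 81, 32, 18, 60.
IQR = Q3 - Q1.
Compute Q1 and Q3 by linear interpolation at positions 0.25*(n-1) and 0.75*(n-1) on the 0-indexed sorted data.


Sorted: 6, 7, 18, 23, 32, 32, 35, 39, 40, 46, 47, 60, 81, 85, 91
Q1 (25th %ile) = 27.5000
Q3 (75th %ile) = 53.5000
IQR = 53.5000 - 27.5000 = 26.0000

IQR = 26.0000


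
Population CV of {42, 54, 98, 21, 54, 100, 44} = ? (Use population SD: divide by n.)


Mean = 59.0000
SD = 27.2816
CV = (27.2816/59.0000)*100 = 46.2400%

CV = 46.2400%


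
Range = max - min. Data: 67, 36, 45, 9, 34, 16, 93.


Max = 93, Min = 9
Range = 93 - 9 = 84

Range = 84


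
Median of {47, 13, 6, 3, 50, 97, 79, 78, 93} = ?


Sorted: 3, 6, 13, 47, 50, 78, 79, 93, 97
n = 9 (odd)
Middle value = 50

Median = 50


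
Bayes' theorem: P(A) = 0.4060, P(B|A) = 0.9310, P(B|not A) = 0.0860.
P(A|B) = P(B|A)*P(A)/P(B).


P(B) = P(B|A)*P(A) + P(B|A')*P(A')
= 0.9310*0.4060 + 0.0860*0.5940
= 0.377986 + 0.051084 = 0.429070
P(A|B) = 0.377986/0.429070 = 0.8809

P(A|B) = 0.8809


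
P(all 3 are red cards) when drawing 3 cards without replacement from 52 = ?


P(all red cards) = (26/52) × (25/51) × (24/50)
= 0.1176

P = 0.1176


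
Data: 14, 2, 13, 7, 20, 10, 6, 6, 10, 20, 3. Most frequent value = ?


Frequencies: 2:1, 3:1, 6:2, 7:1, 10:2, 13:1, 14:1, 20:2
Max frequency = 2
Mode = 6, 10, 20

Mode = 6, 10, 20


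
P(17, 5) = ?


P(17,5) = 17!/12!
= 355687428096000/479001600
= 742560

P(17,5) = 742560


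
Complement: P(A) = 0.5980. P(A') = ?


P(not A) = 1 - 0.5980 = 0.4020

P(not A) = 0.4020


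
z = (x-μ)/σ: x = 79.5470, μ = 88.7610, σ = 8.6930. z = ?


z = (79.5470 - 88.7610)/8.6930
= -9.2140/8.6930
= -1.0599

z = -1.0599


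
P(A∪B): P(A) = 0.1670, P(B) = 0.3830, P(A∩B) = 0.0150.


P(A∪B) = 0.1670 + 0.3830 - 0.0150
= 0.5500 - 0.0150
= 0.5350

P(A∪B) = 0.5350


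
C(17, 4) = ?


C(17,4) = 17!/(4! × 13!)
= 355687428096000/(24 × 6227020800)
= 2380

C(17,4) = 2380


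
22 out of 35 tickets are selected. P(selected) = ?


P = 22/35 = 0.6286

P = 0.6286


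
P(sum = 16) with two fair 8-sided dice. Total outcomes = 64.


Total outcomes = 8×8 = 64
Favorable (sum = 16): 1
P = 1/64 = 0.0156

P = 0.0156


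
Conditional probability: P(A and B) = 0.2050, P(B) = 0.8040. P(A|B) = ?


P(A|B) = 0.2050/0.8040 = 0.2550

P(A|B) = 0.2550


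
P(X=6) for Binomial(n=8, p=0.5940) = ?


C(8,6) = 28
p^6 = 0.043926
(1-p)^2 = 0.164836
P = 28 * 0.043926 * 0.164836 = 0.2027

P(X=6) = 0.2027


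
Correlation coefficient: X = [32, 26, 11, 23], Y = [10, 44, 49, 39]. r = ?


Mean X = 23.0000, Mean Y = 35.5000
SD X = 7.648529, SD Y = 15.141004
Cov = -91.500000
r = -91.500000/(7.648529*15.141004) = -0.7901

r = -0.7901


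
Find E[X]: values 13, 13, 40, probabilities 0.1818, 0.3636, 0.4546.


E[X] = 13*0.1818 + 13*0.3636 + 40*0.4546
= 2.3634 + 4.7268 + 18.1840
= 25.2742

E[X] = 25.2742


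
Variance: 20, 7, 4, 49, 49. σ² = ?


Mean = 25.8000
Squared deviations: 33.6400, 353.4400, 475.2400, 538.2400, 538.2400
Sum = 1938.8000
Variance = 1938.8000/5 = 387.7600

Variance = 387.7600


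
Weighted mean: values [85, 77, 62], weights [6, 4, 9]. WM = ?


Numerator = 85*6 + 77*4 + 62*9 = 1376
Denominator = 6 + 4 + 9 = 19
WM = 1376/19 = 72.4211

WM = 72.4211


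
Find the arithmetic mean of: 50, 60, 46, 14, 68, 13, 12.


Sum = 50 + 60 + 46 + 14 + 68 + 13 + 12 = 263
n = 7
Mean = 263/7 = 37.5714

Mean = 37.5714


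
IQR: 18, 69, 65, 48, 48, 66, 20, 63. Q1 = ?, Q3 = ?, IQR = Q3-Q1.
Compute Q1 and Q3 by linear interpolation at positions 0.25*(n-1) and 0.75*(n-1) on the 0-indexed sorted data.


Sorted: 18, 20, 48, 48, 63, 65, 66, 69
Q1 (25th %ile) = 41.0000
Q3 (75th %ile) = 65.2500
IQR = 65.2500 - 41.0000 = 24.2500

IQR = 24.2500


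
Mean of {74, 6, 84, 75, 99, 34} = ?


Sum = 74 + 6 + 84 + 75 + 99 + 34 = 372
n = 6
Mean = 372/6 = 62.0000

Mean = 62.0000


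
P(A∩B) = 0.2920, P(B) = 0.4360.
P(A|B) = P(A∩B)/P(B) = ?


P(A|B) = 0.2920/0.4360 = 0.6697

P(A|B) = 0.6697


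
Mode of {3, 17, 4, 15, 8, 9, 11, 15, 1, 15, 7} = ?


Frequencies: 1:1, 3:1, 4:1, 7:1, 8:1, 9:1, 11:1, 15:3, 17:1
Max frequency = 3
Mode = 15

Mode = 15


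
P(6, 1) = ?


P(6,1) = 6!/5!
= 720/120
= 6

P(6,1) = 6


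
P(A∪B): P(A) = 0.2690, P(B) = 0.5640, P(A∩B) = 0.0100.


P(A∪B) = 0.2690 + 0.5640 - 0.0100
= 0.8330 - 0.0100
= 0.8230

P(A∪B) = 0.8230


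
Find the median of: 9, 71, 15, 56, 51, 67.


Sorted: 9, 15, 51, 56, 67, 71
n = 6 (even)
Middle values: 51 and 56
Median = (51+56)/2 = 53.5000

Median = 53.5000


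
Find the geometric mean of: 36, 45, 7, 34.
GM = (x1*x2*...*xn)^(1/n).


Product = 36 × 45 × 7 × 34 = 385560
GM = 385560^(1/4) = 24.9186

GM = 24.9186


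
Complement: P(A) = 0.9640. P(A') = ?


P(not A) = 1 - 0.9640 = 0.0360

P(not A) = 0.0360


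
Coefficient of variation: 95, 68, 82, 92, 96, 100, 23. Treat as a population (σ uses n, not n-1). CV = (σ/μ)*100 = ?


Mean = 79.4286
SD = 25.1274
CV = (25.1274/79.4286)*100 = 31.6353%

CV = 31.6353%


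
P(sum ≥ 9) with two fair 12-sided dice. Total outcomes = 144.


Total outcomes = 12×12 = 144
Favorable (sum ≥ 9): 116
P = 116/144 = 0.8056

P = 0.8056


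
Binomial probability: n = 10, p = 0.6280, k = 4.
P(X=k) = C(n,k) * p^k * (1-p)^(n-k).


C(10,4) = 210
p^4 = 0.155539
(1-p)^6 = 0.002650
P = 210 * 0.155539 * 0.002650 = 0.0866

P(X=4) = 0.0866


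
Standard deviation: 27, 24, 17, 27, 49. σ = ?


Mean = 28.8000
Variance = 115.3600
SD = sqrt(115.3600) = 10.7406

SD = 10.7406


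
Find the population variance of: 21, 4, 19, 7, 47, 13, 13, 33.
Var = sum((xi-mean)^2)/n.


Mean = 19.6250
Squared deviations: 1.8906, 244.1406, 0.3906, 159.3906, 749.3906, 43.8906, 43.8906, 178.8906
Sum = 1421.8750
Variance = 1421.8750/8 = 177.7344

Variance = 177.7344


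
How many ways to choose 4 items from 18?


C(18,4) = 18!/(4! × 14!)
= 6402373705728000/(24 × 87178291200)
= 3060

C(18,4) = 3060


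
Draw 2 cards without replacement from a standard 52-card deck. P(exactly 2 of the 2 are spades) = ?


Hypergeometric: P(X=2) = C(13,2)·C(39,0) / C(52,2)
= 78 × 1 / 1326
= 78/1326 = 0.0588

P = 0.0588


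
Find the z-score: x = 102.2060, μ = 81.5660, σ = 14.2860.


z = (102.2060 - 81.5660)/14.2860
= 20.6400/14.2860
= 1.4448

z = 1.4448


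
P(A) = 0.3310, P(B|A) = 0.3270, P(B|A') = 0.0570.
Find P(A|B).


P(B) = P(B|A)*P(A) + P(B|A')*P(A')
= 0.3270*0.3310 + 0.0570*0.6690
= 0.108237 + 0.038133 = 0.146370
P(A|B) = 0.108237/0.146370 = 0.7395

P(A|B) = 0.7395


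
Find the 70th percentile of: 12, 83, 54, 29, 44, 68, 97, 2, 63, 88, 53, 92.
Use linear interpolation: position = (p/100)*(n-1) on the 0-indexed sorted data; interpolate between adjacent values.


Sorted: 2, 12, 29, 44, 53, 54, 63, 68, 83, 88, 92, 97
n = 12
Index = 70/100 * 11 = 7.7000
Lower = data[7] = 68, Upper = data[8] = 83
P70 = 68 + 0.7000*(15) = 78.5000

P70 = 78.5000


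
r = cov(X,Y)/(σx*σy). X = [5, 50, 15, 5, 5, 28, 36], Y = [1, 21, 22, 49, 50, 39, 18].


Mean X = 20.5714, Mean Y = 28.5714
SD X = 16.551712, SD Y = 16.723441
Cov = -70.612245
r = -70.612245/(16.551712*16.723441) = -0.2551

r = -0.2551


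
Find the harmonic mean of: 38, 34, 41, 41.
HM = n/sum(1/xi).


Sum of reciprocals = 1/38 + 1/34 + 1/41 + 1/41 = 0.104508
HM = 4/0.104508 = 38.2746

HM = 38.2746


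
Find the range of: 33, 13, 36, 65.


Max = 65, Min = 13
Range = 65 - 13 = 52

Range = 52


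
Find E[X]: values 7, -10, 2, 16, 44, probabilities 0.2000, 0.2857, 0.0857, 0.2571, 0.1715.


E[X] = 7*0.2000 - 10*0.2857 + 2*0.0857 + 16*0.2571 + 44*0.1715
= 1.4000 - 2.8570 + 0.1714 + 4.1136 + 7.5460
= 10.3740

E[X] = 10.3740


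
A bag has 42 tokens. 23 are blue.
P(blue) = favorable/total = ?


P = 23/42 = 0.5476

P = 0.5476


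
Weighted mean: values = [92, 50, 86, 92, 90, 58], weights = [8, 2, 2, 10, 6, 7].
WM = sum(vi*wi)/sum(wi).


Numerator = 92*8 + 50*2 + 86*2 + 92*10 + 90*6 + 58*7 = 2874
Denominator = 8 + 2 + 2 + 10 + 6 + 7 = 35
WM = 2874/35 = 82.1143

WM = 82.1143


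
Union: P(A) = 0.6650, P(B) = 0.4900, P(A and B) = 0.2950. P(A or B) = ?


P(A∪B) = 0.6650 + 0.4900 - 0.2950
= 1.1550 - 0.2950
= 0.8600

P(A∪B) = 0.8600


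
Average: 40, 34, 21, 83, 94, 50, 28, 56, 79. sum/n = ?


Sum = 40 + 34 + 21 + 83 + 94 + 50 + 28 + 56 + 79 = 485
n = 9
Mean = 485/9 = 53.8889

Mean = 53.8889


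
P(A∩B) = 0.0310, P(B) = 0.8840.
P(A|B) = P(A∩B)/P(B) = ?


P(A|B) = 0.0310/0.8840 = 0.0351

P(A|B) = 0.0351


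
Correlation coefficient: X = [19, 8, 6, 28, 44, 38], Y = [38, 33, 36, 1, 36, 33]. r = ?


Mean X = 23.8333, Mean Y = 29.5000
SD X = 14.240982, SD Y = 12.867919
Cov = -25.083333
r = -25.083333/(14.240982*12.867919) = -0.1369

r = -0.1369


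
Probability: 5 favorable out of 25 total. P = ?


P = 5/25 = 0.2000

P = 0.2000


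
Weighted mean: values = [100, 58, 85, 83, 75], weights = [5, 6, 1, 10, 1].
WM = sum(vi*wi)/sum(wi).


Numerator = 100*5 + 58*6 + 85*1 + 83*10 + 75*1 = 1838
Denominator = 5 + 6 + 1 + 10 + 1 = 23
WM = 1838/23 = 79.9130

WM = 79.9130


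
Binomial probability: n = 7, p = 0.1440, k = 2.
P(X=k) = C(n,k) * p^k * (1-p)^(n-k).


C(7,2) = 21
p^2 = 0.020736
(1-p)^5 = 0.459588
P = 21 * 0.020736 * 0.459588 = 0.2001

P(X=2) = 0.2001


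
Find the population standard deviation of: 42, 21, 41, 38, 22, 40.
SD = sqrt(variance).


Mean = 34.0000
Variance = 79.6667
SD = sqrt(79.6667) = 8.9256

SD = 8.9256


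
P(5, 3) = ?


P(5,3) = 5!/2!
= 120/2
= 60

P(5,3) = 60


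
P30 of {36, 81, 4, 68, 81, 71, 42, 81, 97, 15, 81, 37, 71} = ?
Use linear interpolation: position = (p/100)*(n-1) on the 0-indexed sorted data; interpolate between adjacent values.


Sorted: 4, 15, 36, 37, 42, 68, 71, 71, 81, 81, 81, 81, 97
n = 13
Index = 30/100 * 12 = 3.6000
Lower = data[3] = 37, Upper = data[4] = 42
P30 = 37 + 0.6000*(5) = 40.0000

P30 = 40.0000


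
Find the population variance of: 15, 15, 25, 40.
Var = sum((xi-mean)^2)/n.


Mean = 23.7500
Squared deviations: 76.5625, 76.5625, 1.5625, 264.0625
Sum = 418.7500
Variance = 418.7500/4 = 104.6875

Variance = 104.6875


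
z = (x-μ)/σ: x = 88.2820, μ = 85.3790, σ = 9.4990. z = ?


z = (88.2820 - 85.3790)/9.4990
= 2.9030/9.4990
= 0.3056

z = 0.3056


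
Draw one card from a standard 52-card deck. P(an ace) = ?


4 aces in 52 cards
P = 4/52 = 0.0769

P = 0.0769


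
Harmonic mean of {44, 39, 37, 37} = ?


Sum of reciprocals = 1/44 + 1/39 + 1/37 + 1/37 = 0.102422
HM = 4/0.102422 = 39.0540

HM = 39.0540


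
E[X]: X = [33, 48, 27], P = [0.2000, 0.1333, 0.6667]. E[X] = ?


E[X] = 33*0.2000 + 48*0.1333 + 27*0.6667
= 6.6000 + 6.3984 + 18.0009
= 30.9993

E[X] = 30.9993


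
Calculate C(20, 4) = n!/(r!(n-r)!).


C(20,4) = 20!/(4! × 16!)
= 2432902008176640000/(24 × 20922789888000)
= 4845

C(20,4) = 4845


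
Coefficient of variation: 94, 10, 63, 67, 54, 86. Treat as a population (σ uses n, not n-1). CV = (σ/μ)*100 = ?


Mean = 62.3333
SD = 27.0596
CV = (27.0596/62.3333)*100 = 43.4111%

CV = 43.4111%


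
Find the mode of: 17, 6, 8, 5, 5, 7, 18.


Frequencies: 5:2, 6:1, 7:1, 8:1, 17:1, 18:1
Max frequency = 2
Mode = 5

Mode = 5


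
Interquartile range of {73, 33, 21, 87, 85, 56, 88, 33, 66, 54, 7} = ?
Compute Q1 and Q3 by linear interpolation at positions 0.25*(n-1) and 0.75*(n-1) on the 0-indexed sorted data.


Sorted: 7, 21, 33, 33, 54, 56, 66, 73, 85, 87, 88
Q1 (25th %ile) = 33.0000
Q3 (75th %ile) = 79.0000
IQR = 79.0000 - 33.0000 = 46.0000

IQR = 46.0000


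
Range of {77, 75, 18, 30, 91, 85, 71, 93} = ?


Max = 93, Min = 18
Range = 93 - 18 = 75

Range = 75


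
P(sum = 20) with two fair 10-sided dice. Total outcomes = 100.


Total outcomes = 10×10 = 100
Favorable (sum = 20): 1
P = 1/100 = 0.0100

P = 0.0100


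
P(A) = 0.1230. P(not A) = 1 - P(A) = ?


P(not A) = 1 - 0.1230 = 0.8770

P(not A) = 0.8770


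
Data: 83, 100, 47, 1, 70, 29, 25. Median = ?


Sorted: 1, 25, 29, 47, 70, 83, 100
n = 7 (odd)
Middle value = 47

Median = 47


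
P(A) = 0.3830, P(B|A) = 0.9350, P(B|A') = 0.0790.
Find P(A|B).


P(B) = P(B|A)*P(A) + P(B|A')*P(A')
= 0.9350*0.3830 + 0.0790*0.6170
= 0.358105 + 0.048743 = 0.406848
P(A|B) = 0.358105/0.406848 = 0.8802

P(A|B) = 0.8802


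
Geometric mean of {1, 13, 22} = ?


Product = 1 × 13 × 22 = 286
GM = 286^(1/3) = 6.5885

GM = 6.5885


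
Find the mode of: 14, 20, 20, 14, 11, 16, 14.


Frequencies: 11:1, 14:3, 16:1, 20:2
Max frequency = 3
Mode = 14

Mode = 14


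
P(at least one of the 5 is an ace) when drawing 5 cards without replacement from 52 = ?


P(at least one) = 1 - P(none)
P(none) = (48/52) × (47/51) × (46/50) × (45/49) × (44/48) = 0.658842
P(at least one) = 1 - 0.658842 = 0.3412

P = 0.3412


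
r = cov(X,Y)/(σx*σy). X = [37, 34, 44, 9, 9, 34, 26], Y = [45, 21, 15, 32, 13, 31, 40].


Mean X = 27.5714, Mean Y = 28.1429
SD X = 12.726319, SD Y = 11.344332
Cov = 15.204082
r = 15.204082/(12.726319*11.344332) = 0.1053

r = 0.1053


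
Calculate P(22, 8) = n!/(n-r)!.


P(22,8) = 22!/14!
= 1124000727777607680000/87178291200
= 12893126400

P(22,8) = 12893126400


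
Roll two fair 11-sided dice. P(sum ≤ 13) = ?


Total outcomes = 11×11 = 121
Favorable (sum ≤ 13): 76
P = 76/121 = 0.6281

P = 0.6281


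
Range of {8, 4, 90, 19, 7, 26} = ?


Max = 90, Min = 4
Range = 90 - 4 = 86

Range = 86


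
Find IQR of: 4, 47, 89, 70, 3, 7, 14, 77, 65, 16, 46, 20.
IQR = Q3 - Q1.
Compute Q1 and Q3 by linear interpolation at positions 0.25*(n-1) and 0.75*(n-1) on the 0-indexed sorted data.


Sorted: 3, 4, 7, 14, 16, 20, 46, 47, 65, 70, 77, 89
Q1 (25th %ile) = 12.2500
Q3 (75th %ile) = 66.2500
IQR = 66.2500 - 12.2500 = 54.0000

IQR = 54.0000


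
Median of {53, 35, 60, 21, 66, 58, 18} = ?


Sorted: 18, 21, 35, 53, 58, 60, 66
n = 7 (odd)
Middle value = 53

Median = 53


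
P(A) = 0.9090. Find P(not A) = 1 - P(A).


P(not A) = 1 - 0.9090 = 0.0910

P(not A) = 0.0910


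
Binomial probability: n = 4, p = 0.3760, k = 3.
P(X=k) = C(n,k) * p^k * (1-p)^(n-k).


C(4,3) = 4
p^3 = 0.053157
(1-p)^1 = 0.624000
P = 4 * 0.053157 * 0.624000 = 0.1327

P(X=3) = 0.1327


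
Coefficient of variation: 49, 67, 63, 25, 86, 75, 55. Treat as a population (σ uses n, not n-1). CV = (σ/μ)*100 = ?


Mean = 60.0000
SD = 18.2444
CV = (18.2444/60.0000)*100 = 30.4073%

CV = 30.4073%


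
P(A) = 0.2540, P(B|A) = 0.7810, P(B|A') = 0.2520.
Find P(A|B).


P(B) = P(B|A)*P(A) + P(B|A')*P(A')
= 0.7810*0.2540 + 0.2520*0.7460
= 0.198374 + 0.187992 = 0.386366
P(A|B) = 0.198374/0.386366 = 0.5134

P(A|B) = 0.5134


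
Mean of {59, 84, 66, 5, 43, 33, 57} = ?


Sum = 59 + 84 + 66 + 5 + 43 + 33 + 57 = 347
n = 7
Mean = 347/7 = 49.5714

Mean = 49.5714


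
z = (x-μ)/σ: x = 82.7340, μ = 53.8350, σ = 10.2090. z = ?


z = (82.7340 - 53.8350)/10.2090
= 28.8990/10.2090
= 2.8307

z = 2.8307


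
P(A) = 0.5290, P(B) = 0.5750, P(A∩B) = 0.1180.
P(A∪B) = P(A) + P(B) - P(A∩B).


P(A∪B) = 0.5290 + 0.5750 - 0.1180
= 1.1040 - 0.1180
= 0.9860

P(A∪B) = 0.9860


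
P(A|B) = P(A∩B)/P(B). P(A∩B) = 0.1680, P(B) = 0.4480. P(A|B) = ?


P(A|B) = 0.1680/0.4480 = 0.3750

P(A|B) = 0.3750


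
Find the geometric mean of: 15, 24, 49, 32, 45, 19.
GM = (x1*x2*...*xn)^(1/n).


Product = 15 × 24 × 49 × 32 × 45 × 19 = 482630400
GM = 482630400^(1/6) = 28.0072

GM = 28.0072


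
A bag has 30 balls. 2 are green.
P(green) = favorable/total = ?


P = 2/30 = 0.0667

P = 0.0667


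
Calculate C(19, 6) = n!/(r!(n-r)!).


C(19,6) = 19!/(6! × 13!)
= 121645100408832000/(720 × 6227020800)
= 27132

C(19,6) = 27132


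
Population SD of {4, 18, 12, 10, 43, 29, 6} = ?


Mean = 17.4286
Variance = 169.1020
SD = sqrt(169.1020) = 13.0039

SD = 13.0039


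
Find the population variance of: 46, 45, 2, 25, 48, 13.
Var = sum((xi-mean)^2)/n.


Mean = 29.8333
Squared deviations: 261.3611, 230.0278, 774.6944, 23.3611, 330.0278, 283.3611
Sum = 1902.8333
Variance = 1902.8333/6 = 317.1389

Variance = 317.1389


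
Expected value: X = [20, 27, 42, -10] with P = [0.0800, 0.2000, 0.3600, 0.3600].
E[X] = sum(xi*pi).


E[X] = 20*0.0800 + 27*0.2000 + 42*0.3600 - 10*0.3600
= 1.6000 + 5.4000 + 15.1200 - 3.6000
= 18.5200

E[X] = 18.5200


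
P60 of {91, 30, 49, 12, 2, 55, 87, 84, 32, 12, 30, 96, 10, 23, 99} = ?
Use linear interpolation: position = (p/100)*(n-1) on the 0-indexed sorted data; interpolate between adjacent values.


Sorted: 2, 10, 12, 12, 23, 30, 30, 32, 49, 55, 84, 87, 91, 96, 99
n = 15
Index = 60/100 * 14 = 8.4000
Lower = data[8] = 49, Upper = data[9] = 55
P60 = 49 + 0.4000*(6) = 51.4000

P60 = 51.4000


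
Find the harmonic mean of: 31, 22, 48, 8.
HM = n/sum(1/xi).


Sum of reciprocals = 1/31 + 1/22 + 1/48 + 1/8 = 0.223546
HM = 4/0.223546 = 17.8934

HM = 17.8934


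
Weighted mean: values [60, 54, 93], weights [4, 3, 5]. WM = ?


Numerator = 60*4 + 54*3 + 93*5 = 867
Denominator = 4 + 3 + 5 = 12
WM = 867/12 = 72.2500

WM = 72.2500


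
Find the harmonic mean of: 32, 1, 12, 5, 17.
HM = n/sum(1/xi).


Sum of reciprocals = 1/32 + 1/1 + 1/12 + 1/5 + 1/17 = 1.373407
HM = 5/1.373407 = 3.6406

HM = 3.6406


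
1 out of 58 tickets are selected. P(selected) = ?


P = 1/58 = 0.0172

P = 0.0172


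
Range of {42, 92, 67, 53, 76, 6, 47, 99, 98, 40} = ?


Max = 99, Min = 6
Range = 99 - 6 = 93

Range = 93


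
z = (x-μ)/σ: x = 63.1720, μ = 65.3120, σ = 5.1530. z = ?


z = (63.1720 - 65.3120)/5.1530
= -2.1400/5.1530
= -0.4153

z = -0.4153


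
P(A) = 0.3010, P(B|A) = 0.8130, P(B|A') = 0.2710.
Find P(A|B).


P(B) = P(B|A)*P(A) + P(B|A')*P(A')
= 0.8130*0.3010 + 0.2710*0.6990
= 0.244713 + 0.189429 = 0.434142
P(A|B) = 0.244713/0.434142 = 0.5637

P(A|B) = 0.5637


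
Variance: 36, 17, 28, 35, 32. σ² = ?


Mean = 29.6000
Squared deviations: 40.9600, 158.7600, 2.5600, 29.1600, 5.7600
Sum = 237.2000
Variance = 237.2000/5 = 47.4400

Variance = 47.4400


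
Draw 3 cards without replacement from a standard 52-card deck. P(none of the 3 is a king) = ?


P(no kings) = (48/52) × (47/51) × (46/50)
= 0.7826

P = 0.7826


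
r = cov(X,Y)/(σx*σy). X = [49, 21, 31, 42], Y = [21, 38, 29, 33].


Mean X = 35.7500, Mean Y = 30.2500
SD X = 10.662434, SD Y = 6.219928
Cov = -53.437500
r = -53.437500/(10.662434*6.219928) = -0.8058

r = -0.8058


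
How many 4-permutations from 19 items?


P(19,4) = 19!/15!
= 121645100408832000/1307674368000
= 93024

P(19,4) = 93024


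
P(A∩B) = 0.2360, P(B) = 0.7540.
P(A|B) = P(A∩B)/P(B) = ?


P(A|B) = 0.2360/0.7540 = 0.3130

P(A|B) = 0.3130


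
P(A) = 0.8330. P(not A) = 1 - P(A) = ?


P(not A) = 1 - 0.8330 = 0.1670

P(not A) = 0.1670


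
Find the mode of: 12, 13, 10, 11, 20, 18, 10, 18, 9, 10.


Frequencies: 9:1, 10:3, 11:1, 12:1, 13:1, 18:2, 20:1
Max frequency = 3
Mode = 10

Mode = 10


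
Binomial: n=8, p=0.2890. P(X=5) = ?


C(8,5) = 56
p^5 = 0.002016
(1-p)^3 = 0.359425
P = 56 * 0.002016 * 0.359425 = 0.0406

P(X=5) = 0.0406


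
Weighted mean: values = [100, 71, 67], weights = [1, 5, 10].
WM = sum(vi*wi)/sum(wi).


Numerator = 100*1 + 71*5 + 67*10 = 1125
Denominator = 1 + 5 + 10 = 16
WM = 1125/16 = 70.3125

WM = 70.3125


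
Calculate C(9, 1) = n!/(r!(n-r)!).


C(9,1) = 9!/(1! × 8!)
= 362880/(1 × 40320)
= 9

C(9,1) = 9


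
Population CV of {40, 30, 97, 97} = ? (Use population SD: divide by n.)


Mean = 66.0000
SD = 31.2010
CV = (31.2010/66.0000)*100 = 47.2742%

CV = 47.2742%


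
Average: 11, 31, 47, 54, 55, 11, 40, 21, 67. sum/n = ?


Sum = 11 + 31 + 47 + 54 + 55 + 11 + 40 + 21 + 67 = 337
n = 9
Mean = 337/9 = 37.4444

Mean = 37.4444


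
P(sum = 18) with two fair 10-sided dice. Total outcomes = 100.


Total outcomes = 10×10 = 100
Favorable (sum = 18): 3
P = 3/100 = 0.0300

P = 0.0300


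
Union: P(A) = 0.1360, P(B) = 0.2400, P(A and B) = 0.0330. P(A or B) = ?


P(A∪B) = 0.1360 + 0.2400 - 0.0330
= 0.3760 - 0.0330
= 0.3430

P(A∪B) = 0.3430


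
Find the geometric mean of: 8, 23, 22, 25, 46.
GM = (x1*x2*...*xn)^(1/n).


Product = 8 × 23 × 22 × 25 × 46 = 4655200
GM = 4655200^(1/5) = 21.5570

GM = 21.5570


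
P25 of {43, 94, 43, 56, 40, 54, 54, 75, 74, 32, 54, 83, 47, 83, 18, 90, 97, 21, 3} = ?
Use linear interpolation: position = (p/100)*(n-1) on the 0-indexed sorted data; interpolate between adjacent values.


Sorted: 3, 18, 21, 32, 40, 43, 43, 47, 54, 54, 54, 56, 74, 75, 83, 83, 90, 94, 97
n = 19
Index = 25/100 * 18 = 4.5000
Lower = data[4] = 40, Upper = data[5] = 43
P25 = 40 + 0.5000*(3) = 41.5000

P25 = 41.5000


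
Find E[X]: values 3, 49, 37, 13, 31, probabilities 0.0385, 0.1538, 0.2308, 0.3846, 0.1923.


E[X] = 3*0.0385 + 49*0.1538 + 37*0.2308 + 13*0.3846 + 31*0.1923
= 0.1155 + 7.5362 + 8.5396 + 4.9998 + 5.9613
= 27.1524

E[X] = 27.1524


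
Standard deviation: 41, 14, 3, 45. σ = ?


Mean = 25.7500
Variance = 314.6875
SD = sqrt(314.6875) = 17.7394

SD = 17.7394


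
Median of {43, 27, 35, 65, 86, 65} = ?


Sorted: 27, 35, 43, 65, 65, 86
n = 6 (even)
Middle values: 43 and 65
Median = (43+65)/2 = 54.0000

Median = 54.0000


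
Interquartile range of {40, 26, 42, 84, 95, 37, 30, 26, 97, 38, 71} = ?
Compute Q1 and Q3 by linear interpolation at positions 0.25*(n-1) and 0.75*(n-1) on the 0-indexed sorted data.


Sorted: 26, 26, 30, 37, 38, 40, 42, 71, 84, 95, 97
Q1 (25th %ile) = 33.5000
Q3 (75th %ile) = 77.5000
IQR = 77.5000 - 33.5000 = 44.0000

IQR = 44.0000


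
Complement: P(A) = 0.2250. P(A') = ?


P(not A) = 1 - 0.2250 = 0.7750

P(not A) = 0.7750


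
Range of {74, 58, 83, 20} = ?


Max = 83, Min = 20
Range = 83 - 20 = 63

Range = 63


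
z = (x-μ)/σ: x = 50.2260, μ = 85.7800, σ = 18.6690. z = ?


z = (50.2260 - 85.7800)/18.6690
= -35.5540/18.6690
= -1.9044

z = -1.9044


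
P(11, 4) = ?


P(11,4) = 11!/7!
= 39916800/5040
= 7920

P(11,4) = 7920


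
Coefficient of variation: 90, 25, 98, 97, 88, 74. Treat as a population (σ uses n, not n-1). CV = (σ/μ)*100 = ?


Mean = 78.6667
SD = 25.2565
CV = (25.2565/78.6667)*100 = 32.1057%

CV = 32.1057%


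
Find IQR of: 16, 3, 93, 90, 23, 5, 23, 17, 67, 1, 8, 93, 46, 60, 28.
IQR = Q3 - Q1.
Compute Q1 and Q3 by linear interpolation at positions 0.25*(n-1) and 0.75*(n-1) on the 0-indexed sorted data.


Sorted: 1, 3, 5, 8, 16, 17, 23, 23, 28, 46, 60, 67, 90, 93, 93
Q1 (25th %ile) = 12.0000
Q3 (75th %ile) = 63.5000
IQR = 63.5000 - 12.0000 = 51.5000

IQR = 51.5000


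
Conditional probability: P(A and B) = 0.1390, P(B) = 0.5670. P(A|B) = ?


P(A|B) = 0.1390/0.5670 = 0.2451

P(A|B) = 0.2451


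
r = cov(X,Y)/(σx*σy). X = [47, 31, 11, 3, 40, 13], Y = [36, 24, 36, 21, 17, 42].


Mean X = 24.1667, Mean Y = 29.3333
SD X = 16.149475, SD Y = 9.122621
Cov = -22.055556
r = -22.055556/(16.149475*9.122621) = -0.1497

r = -0.1497


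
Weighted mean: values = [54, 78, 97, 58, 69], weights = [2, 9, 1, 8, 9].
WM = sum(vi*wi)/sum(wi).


Numerator = 54*2 + 78*9 + 97*1 + 58*8 + 69*9 = 1992
Denominator = 2 + 9 + 1 + 8 + 9 = 29
WM = 1992/29 = 68.6897

WM = 68.6897


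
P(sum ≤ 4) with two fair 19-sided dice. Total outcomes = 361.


Total outcomes = 19×19 = 361
Favorable (sum ≤ 4): 6
P = 6/361 = 0.0166

P = 0.0166


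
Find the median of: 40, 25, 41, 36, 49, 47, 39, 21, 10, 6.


Sorted: 6, 10, 21, 25, 36, 39, 40, 41, 47, 49
n = 10 (even)
Middle values: 36 and 39
Median = (36+39)/2 = 37.5000

Median = 37.5000
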